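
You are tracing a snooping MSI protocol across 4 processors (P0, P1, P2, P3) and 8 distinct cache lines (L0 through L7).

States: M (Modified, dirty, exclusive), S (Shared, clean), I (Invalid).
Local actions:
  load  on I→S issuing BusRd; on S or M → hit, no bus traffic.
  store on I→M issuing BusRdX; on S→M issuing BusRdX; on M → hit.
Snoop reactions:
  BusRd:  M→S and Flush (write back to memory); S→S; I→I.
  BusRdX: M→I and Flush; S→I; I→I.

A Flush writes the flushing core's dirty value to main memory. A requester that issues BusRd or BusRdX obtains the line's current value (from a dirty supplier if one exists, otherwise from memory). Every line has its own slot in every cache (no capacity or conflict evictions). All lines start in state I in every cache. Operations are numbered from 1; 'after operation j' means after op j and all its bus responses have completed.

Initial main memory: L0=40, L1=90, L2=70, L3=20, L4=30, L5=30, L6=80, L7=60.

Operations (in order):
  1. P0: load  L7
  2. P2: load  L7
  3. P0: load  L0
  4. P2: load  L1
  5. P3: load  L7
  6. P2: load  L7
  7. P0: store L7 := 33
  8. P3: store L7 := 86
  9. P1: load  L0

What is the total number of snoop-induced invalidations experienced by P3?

[1] P0: load  L7 | P0:S(60), P1:I, P2:I, P3:I | bus: BusRd
[2] P2: load  L7 | P0:S(60), P1:I, P2:S(60), P3:I | bus: BusRd
[3] P0: load  L0 | P0:S(40), P1:I, P2:I, P3:I | bus: BusRd
[4] P2: load  L1 | P0:I, P1:I, P2:S(90), P3:I | bus: BusRd
[5] P3: load  L7 | P0:S(60), P1:I, P2:S(60), P3:S(60) | bus: BusRd
[6] P2: load  L7 | P0:S(60), P1:I, P2:S(60), P3:S(60) | bus: none
[7] P0: store L7 := 33 | P0:M(33), P1:I, P2:I, P3:I | bus: BusRdX
[8] P3: store L7 := 86 | P0:I, P1:I, P2:I, P3:M(86) | bus: BusRdX,Flush
[9] P1: load  L0 | P0:S(40), P1:S(40), P2:I, P3:I | bus: BusRd

invalidations = 1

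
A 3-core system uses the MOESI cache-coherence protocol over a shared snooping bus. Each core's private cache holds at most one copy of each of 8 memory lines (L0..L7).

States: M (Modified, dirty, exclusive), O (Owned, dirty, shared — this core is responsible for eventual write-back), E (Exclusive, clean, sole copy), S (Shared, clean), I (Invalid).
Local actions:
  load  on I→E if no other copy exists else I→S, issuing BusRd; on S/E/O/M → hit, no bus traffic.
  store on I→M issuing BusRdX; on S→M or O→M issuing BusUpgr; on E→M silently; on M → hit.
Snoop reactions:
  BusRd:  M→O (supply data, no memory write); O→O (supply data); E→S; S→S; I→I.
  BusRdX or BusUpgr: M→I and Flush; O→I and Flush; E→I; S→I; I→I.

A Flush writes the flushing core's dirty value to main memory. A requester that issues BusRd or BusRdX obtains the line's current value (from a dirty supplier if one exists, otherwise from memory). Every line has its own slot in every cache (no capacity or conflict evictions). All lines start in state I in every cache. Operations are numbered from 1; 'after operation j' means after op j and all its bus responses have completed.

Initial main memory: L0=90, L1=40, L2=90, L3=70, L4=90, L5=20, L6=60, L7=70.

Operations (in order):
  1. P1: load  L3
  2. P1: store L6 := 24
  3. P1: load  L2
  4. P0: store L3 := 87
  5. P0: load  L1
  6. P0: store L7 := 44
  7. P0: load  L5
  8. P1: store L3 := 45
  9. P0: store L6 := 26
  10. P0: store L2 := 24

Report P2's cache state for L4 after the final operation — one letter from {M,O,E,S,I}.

1. P1: load  L3  bus=[BusRd]  L3: P0=I P1=E P2=I  mem[L3]=70
2. P1: store L6 := 24  bus=[BusRdX]  L6: P0=I P1=M P2=I  mem[L6]=60
3. P1: load  L2  bus=[BusRd]  L2: P0=I P1=E P2=I  mem[L2]=90
4. P0: store L3 := 87  bus=[BusRdX]  L3: P0=M P1=I P2=I  mem[L3]=70
5. P0: load  L1  bus=[BusRd]  L1: P0=E P1=I P2=I  mem[L1]=40
6. P0: store L7 := 44  bus=[BusRdX]  L7: P0=M P1=I P2=I  mem[L7]=70
7. P0: load  L5  bus=[BusRd]  L5: P0=E P1=I P2=I  mem[L5]=20
8. P1: store L3 := 45  bus=[BusRdX,Flush]  L3: P0=I P1=M P2=I  mem[L3]=87
9. P0: store L6 := 26  bus=[BusRdX,Flush]  L6: P0=M P1=I P2=I  mem[L6]=24
10. P0: store L2 := 24  bus=[BusRdX]  L2: P0=M P1=I P2=I  mem[L2]=90

state = I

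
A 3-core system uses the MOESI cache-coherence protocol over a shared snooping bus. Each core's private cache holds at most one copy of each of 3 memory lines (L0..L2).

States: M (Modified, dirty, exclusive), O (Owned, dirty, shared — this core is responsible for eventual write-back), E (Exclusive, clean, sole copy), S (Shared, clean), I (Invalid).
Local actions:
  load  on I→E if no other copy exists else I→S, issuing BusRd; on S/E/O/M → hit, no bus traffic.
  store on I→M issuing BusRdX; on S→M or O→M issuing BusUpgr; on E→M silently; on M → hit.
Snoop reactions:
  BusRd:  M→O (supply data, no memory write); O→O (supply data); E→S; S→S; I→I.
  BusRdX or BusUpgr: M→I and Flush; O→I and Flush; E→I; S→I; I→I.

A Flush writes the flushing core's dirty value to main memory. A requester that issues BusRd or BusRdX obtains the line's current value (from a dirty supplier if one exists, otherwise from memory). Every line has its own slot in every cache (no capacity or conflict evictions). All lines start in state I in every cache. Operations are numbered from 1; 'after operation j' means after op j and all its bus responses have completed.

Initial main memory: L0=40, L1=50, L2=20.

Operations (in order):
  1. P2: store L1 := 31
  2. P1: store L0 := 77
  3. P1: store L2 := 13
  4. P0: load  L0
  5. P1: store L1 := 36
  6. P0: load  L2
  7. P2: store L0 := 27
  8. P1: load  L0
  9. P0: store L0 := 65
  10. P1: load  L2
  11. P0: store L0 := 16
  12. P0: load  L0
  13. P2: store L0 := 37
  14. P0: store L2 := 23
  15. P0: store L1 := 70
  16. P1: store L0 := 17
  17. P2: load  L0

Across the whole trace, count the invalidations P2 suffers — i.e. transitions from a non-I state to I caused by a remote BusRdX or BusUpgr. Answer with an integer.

invalidations = 3

1. P2: store L1 := 31  bus=[BusRdX]  L1: P0=I P1=I P2=M  mem[L1]=50
2. P1: store L0 := 77  bus=[BusRdX]  L0: P0=I P1=M P2=I  mem[L0]=40
3. P1: store L2 := 13  bus=[BusRdX]  L2: P0=I P1=M P2=I  mem[L2]=20
4. P0: load  L0  bus=[BusRd]  L0: P0=S P1=O P2=I  mem[L0]=40
5. P1: store L1 := 36  bus=[BusRdX,Flush]  L1: P0=I P1=M P2=I  mem[L1]=31
6. P0: load  L2  bus=[BusRd]  L2: P0=S P1=O P2=I  mem[L2]=20
7. P2: store L0 := 27  bus=[BusRdX,Flush]  L0: P0=I P1=I P2=M  mem[L0]=77
8. P1: load  L0  bus=[BusRd]  L0: P0=I P1=S P2=O  mem[L0]=77
9. P0: store L0 := 65  bus=[BusRdX,Flush]  L0: P0=M P1=I P2=I  mem[L0]=27
10. P1: load  L2  bus=[-]  L2: P0=S P1=O P2=I  mem[L2]=20
11. P0: store L0 := 16  bus=[-]  L0: P0=M P1=I P2=I  mem[L0]=27
12. P0: load  L0  bus=[-]  L0: P0=M P1=I P2=I  mem[L0]=27
13. P2: store L0 := 37  bus=[BusRdX,Flush]  L0: P0=I P1=I P2=M  mem[L0]=16
14. P0: store L2 := 23  bus=[BusUpgr,Flush]  L2: P0=M P1=I P2=I  mem[L2]=13
15. P0: store L1 := 70  bus=[BusRdX,Flush]  L1: P0=M P1=I P2=I  mem[L1]=36
16. P1: store L0 := 17  bus=[BusRdX,Flush]  L0: P0=I P1=M P2=I  mem[L0]=37
17. P2: load  L0  bus=[BusRd]  L0: P0=I P1=O P2=S  mem[L0]=37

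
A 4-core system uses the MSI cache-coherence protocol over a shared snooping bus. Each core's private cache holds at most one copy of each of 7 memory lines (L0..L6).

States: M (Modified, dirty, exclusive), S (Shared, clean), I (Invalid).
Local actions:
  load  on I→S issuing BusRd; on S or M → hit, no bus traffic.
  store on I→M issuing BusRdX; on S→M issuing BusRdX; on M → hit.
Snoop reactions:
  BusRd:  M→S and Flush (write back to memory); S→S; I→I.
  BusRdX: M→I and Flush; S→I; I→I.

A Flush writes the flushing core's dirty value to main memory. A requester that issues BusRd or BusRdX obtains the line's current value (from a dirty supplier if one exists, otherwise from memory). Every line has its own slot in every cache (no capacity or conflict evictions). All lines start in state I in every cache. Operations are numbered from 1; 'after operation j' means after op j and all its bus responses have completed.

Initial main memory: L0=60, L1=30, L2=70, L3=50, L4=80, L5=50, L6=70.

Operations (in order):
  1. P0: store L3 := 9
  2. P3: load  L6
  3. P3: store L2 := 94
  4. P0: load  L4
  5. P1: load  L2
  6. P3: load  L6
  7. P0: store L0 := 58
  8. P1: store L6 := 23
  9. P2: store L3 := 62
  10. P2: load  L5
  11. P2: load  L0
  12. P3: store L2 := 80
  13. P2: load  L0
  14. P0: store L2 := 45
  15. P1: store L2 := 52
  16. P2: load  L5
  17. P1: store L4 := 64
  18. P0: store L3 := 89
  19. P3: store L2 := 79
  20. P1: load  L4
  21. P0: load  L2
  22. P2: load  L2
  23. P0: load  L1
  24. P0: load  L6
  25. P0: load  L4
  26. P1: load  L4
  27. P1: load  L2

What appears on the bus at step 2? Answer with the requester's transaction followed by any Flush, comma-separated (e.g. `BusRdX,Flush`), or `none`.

  op1 P0: store L3 := 9 → M/I/I/I on L3; bus BusRdX; mem=50
  op2 P3: load  L6 → I/I/I/S on L6; bus BusRd; mem=70
  op3 P3: store L2 := 94 → I/I/I/M on L2; bus BusRdX; mem=70
  op4 P0: load  L4 → S/I/I/I on L4; bus BusRd; mem=80
  op5 P1: load  L2 → I/S/I/S on L2; bus BusRd Flush; mem=94
  op6 P3: load  L6 → I/I/I/S on L6; bus (none); mem=70
  op7 P0: store L0 := 58 → M/I/I/I on L0; bus BusRdX; mem=60
  op8 P1: store L6 := 23 → I/M/I/I on L6; bus BusRdX; mem=70
  op9 P2: store L3 := 62 → I/I/M/I on L3; bus BusRdX Flush; mem=9
  op10 P2: load  L5 → I/I/S/I on L5; bus BusRd; mem=50
  op11 P2: load  L0 → S/I/S/I on L0; bus BusRd Flush; mem=58
  op12 P3: store L2 := 80 → I/I/I/M on L2; bus BusRdX; mem=94
  op13 P2: load  L0 → S/I/S/I on L0; bus (none); mem=58
  op14 P0: store L2 := 45 → M/I/I/I on L2; bus BusRdX Flush; mem=80
  op15 P1: store L2 := 52 → I/M/I/I on L2; bus BusRdX Flush; mem=45
  op16 P2: load  L5 → I/I/S/I on L5; bus (none); mem=50
  op17 P1: store L4 := 64 → I/M/I/I on L4; bus BusRdX; mem=80
  op18 P0: store L3 := 89 → M/I/I/I on L3; bus BusRdX Flush; mem=62
  op19 P3: store L2 := 79 → I/I/I/M on L2; bus BusRdX Flush; mem=52
  op20 P1: load  L4 → I/M/I/I on L4; bus (none); mem=80
  op21 P0: load  L2 → S/I/I/S on L2; bus BusRd Flush; mem=79
  op22 P2: load  L2 → S/I/S/S on L2; bus BusRd; mem=79
  op23 P0: load  L1 → S/I/I/I on L1; bus BusRd; mem=30
  op24 P0: load  L6 → S/S/I/I on L6; bus BusRd Flush; mem=23
  op25 P0: load  L4 → S/S/I/I on L4; bus BusRd Flush; mem=64
  op26 P1: load  L4 → S/S/I/I on L4; bus (none); mem=64
  op27 P1: load  L2 → S/S/S/S on L2; bus BusRd; mem=79

bus = BusRd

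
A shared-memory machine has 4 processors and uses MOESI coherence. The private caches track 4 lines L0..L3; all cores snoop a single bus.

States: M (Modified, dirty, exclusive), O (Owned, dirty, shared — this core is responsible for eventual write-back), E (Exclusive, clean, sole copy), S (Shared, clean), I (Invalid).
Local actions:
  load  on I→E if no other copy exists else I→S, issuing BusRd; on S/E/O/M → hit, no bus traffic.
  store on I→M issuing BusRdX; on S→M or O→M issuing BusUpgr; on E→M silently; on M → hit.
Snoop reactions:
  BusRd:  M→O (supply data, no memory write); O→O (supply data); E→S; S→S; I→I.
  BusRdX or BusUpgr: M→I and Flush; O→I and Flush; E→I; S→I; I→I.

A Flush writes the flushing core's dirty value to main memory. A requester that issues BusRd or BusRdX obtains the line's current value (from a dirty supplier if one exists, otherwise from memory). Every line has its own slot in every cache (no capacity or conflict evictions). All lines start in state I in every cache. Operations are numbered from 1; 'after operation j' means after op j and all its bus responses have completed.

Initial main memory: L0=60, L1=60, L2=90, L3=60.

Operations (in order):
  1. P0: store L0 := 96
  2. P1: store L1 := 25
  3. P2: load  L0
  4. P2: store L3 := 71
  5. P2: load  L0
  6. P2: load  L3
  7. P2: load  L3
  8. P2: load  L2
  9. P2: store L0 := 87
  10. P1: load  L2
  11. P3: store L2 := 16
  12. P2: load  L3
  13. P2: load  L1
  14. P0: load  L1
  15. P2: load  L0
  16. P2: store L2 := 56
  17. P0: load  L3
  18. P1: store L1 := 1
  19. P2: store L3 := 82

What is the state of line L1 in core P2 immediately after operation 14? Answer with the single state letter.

state = S

  op1 P0: store L0 := 96 → M/I/I/I on L0; bus BusRdX; mem=60
  op2 P1: store L1 := 25 → I/M/I/I on L1; bus BusRdX; mem=60
  op3 P2: load  L0 → O/I/S/I on L0; bus BusRd; mem=60
  op4 P2: store L3 := 71 → I/I/M/I on L3; bus BusRdX; mem=60
  op5 P2: load  L0 → O/I/S/I on L0; bus (none); mem=60
  op6 P2: load  L3 → I/I/M/I on L3; bus (none); mem=60
  op7 P2: load  L3 → I/I/M/I on L3; bus (none); mem=60
  op8 P2: load  L2 → I/I/E/I on L2; bus BusRd; mem=90
  op9 P2: store L0 := 87 → I/I/M/I on L0; bus BusUpgr Flush; mem=96
  op10 P1: load  L2 → I/S/S/I on L2; bus BusRd; mem=90
  op11 P3: store L2 := 16 → I/I/I/M on L2; bus BusRdX; mem=90
  op12 P2: load  L3 → I/I/M/I on L3; bus (none); mem=60
  op13 P2: load  L1 → I/O/S/I on L1; bus BusRd; mem=60
  op14 P0: load  L1 → S/O/S/I on L1; bus BusRd; mem=60
  op15 P2: load  L0 → I/I/M/I on L0; bus (none); mem=96
  op16 P2: store L2 := 56 → I/I/M/I on L2; bus BusRdX Flush; mem=16
  op17 P0: load  L3 → S/I/O/I on L3; bus BusRd; mem=60
  op18 P1: store L1 := 1 → I/M/I/I on L1; bus BusUpgr; mem=60
  op19 P2: store L3 := 82 → I/I/M/I on L3; bus BusUpgr; mem=60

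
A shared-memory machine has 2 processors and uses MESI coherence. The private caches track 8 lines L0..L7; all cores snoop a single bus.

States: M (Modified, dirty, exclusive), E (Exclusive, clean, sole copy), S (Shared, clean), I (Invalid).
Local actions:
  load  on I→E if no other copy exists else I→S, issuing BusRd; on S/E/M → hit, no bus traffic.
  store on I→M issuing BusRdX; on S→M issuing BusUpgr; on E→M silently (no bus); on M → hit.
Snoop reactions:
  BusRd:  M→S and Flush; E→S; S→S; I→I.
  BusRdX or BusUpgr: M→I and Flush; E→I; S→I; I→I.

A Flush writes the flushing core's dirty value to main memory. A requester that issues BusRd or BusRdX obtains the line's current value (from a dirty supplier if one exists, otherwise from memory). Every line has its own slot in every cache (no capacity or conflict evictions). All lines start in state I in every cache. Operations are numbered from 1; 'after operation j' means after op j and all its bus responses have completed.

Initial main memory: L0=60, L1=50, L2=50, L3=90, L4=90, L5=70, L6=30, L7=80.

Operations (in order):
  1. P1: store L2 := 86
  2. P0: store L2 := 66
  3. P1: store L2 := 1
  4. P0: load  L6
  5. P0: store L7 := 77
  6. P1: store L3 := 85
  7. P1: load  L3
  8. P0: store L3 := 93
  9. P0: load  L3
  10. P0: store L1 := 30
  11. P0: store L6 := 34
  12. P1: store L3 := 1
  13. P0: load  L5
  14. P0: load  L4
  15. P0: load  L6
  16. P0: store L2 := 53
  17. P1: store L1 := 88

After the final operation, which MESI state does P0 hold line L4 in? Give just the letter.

state = E

step 1: P1: store L2 := 86  ⟶  IM  (L2)  txn=BusRdX  M[L2]=50
step 2: P0: store L2 := 66  ⟶  MI  (L2)  txn=BusRdX+Flush  M[L2]=86
step 3: P1: store L2 := 1  ⟶  IM  (L2)  txn=BusRdX+Flush  M[L2]=66
step 4: P0: load  L6  ⟶  EI  (L6)  txn=BusRd  M[L6]=30
step 5: P0: store L7 := 77  ⟶  MI  (L7)  txn=BusRdX  M[L7]=80
step 6: P1: store L3 := 85  ⟶  IM  (L3)  txn=BusRdX  M[L3]=90
step 7: P1: load  L3  ⟶  IM  (L3)  txn=∅  M[L3]=90
step 8: P0: store L3 := 93  ⟶  MI  (L3)  txn=BusRdX+Flush  M[L3]=85
step 9: P0: load  L3  ⟶  MI  (L3)  txn=∅  M[L3]=85
step 10: P0: store L1 := 30  ⟶  MI  (L1)  txn=BusRdX  M[L1]=50
step 11: P0: store L6 := 34  ⟶  MI  (L6)  txn=∅  M[L6]=30
step 12: P1: store L3 := 1  ⟶  IM  (L3)  txn=BusRdX+Flush  M[L3]=93
step 13: P0: load  L5  ⟶  EI  (L5)  txn=BusRd  M[L5]=70
step 14: P0: load  L4  ⟶  EI  (L4)  txn=BusRd  M[L4]=90
step 15: P0: load  L6  ⟶  MI  (L6)  txn=∅  M[L6]=30
step 16: P0: store L2 := 53  ⟶  MI  (L2)  txn=BusRdX+Flush  M[L2]=1
step 17: P1: store L1 := 88  ⟶  IM  (L1)  txn=BusRdX+Flush  M[L1]=30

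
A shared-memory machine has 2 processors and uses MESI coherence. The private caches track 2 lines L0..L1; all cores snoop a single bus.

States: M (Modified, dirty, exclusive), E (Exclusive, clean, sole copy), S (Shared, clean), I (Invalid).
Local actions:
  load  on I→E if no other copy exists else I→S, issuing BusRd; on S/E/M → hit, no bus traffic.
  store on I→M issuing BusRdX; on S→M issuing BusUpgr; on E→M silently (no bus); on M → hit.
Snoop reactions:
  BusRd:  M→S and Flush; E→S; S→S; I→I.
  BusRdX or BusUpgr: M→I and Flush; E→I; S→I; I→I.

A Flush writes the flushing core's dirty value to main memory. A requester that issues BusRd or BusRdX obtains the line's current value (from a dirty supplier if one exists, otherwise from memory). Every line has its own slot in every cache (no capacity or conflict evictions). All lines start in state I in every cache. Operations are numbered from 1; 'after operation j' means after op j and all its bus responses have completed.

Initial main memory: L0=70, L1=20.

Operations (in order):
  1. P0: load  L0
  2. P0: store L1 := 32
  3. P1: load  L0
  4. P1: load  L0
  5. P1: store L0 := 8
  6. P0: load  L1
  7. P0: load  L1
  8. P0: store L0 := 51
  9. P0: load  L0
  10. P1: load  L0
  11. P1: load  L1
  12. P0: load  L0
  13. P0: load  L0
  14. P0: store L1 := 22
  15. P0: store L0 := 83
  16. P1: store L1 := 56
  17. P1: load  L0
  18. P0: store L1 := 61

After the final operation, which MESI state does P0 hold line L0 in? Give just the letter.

state = S

  op1 P0: load  L0 → E/I on L0; bus BusRd; mem=70
  op2 P0: store L1 := 32 → M/I on L1; bus BusRdX; mem=20
  op3 P1: load  L0 → S/S on L0; bus BusRd; mem=70
  op4 P1: load  L0 → S/S on L0; bus (none); mem=70
  op5 P1: store L0 := 8 → I/M on L0; bus BusUpgr; mem=70
  op6 P0: load  L1 → M/I on L1; bus (none); mem=20
  op7 P0: load  L1 → M/I on L1; bus (none); mem=20
  op8 P0: store L0 := 51 → M/I on L0; bus BusRdX Flush; mem=8
  op9 P0: load  L0 → M/I on L0; bus (none); mem=8
  op10 P1: load  L0 → S/S on L0; bus BusRd Flush; mem=51
  op11 P1: load  L1 → S/S on L1; bus BusRd Flush; mem=32
  op12 P0: load  L0 → S/S on L0; bus (none); mem=51
  op13 P0: load  L0 → S/S on L0; bus (none); mem=51
  op14 P0: store L1 := 22 → M/I on L1; bus BusUpgr; mem=32
  op15 P0: store L0 := 83 → M/I on L0; bus BusUpgr; mem=51
  op16 P1: store L1 := 56 → I/M on L1; bus BusRdX Flush; mem=22
  op17 P1: load  L0 → S/S on L0; bus BusRd Flush; mem=83
  op18 P0: store L1 := 61 → M/I on L1; bus BusRdX Flush; mem=56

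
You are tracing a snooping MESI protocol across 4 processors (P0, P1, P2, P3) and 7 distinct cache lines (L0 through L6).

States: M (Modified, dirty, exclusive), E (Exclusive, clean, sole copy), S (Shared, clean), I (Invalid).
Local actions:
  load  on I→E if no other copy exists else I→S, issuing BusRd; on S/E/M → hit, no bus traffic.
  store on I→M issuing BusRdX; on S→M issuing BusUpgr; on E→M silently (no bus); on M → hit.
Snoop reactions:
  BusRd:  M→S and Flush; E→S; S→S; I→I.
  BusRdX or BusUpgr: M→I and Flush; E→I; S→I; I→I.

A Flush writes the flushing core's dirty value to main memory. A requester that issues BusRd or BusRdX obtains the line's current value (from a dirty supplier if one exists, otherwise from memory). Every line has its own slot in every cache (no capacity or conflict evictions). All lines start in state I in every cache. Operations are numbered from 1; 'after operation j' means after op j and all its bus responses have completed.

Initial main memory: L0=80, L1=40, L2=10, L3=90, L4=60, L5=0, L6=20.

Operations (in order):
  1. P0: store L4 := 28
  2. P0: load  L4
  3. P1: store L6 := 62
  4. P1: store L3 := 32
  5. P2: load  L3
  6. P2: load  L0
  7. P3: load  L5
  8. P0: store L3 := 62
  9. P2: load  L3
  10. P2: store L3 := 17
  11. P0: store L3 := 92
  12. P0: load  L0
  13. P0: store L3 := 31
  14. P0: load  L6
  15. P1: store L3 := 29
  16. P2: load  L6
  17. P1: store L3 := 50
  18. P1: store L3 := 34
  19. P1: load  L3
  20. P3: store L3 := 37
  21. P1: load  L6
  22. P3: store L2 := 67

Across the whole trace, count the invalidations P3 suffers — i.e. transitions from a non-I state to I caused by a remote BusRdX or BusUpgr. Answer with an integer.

invalidations = 0

  op1 P0: store L4 := 28 → M/I/I/I on L4; bus BusRdX; mem=60
  op2 P0: load  L4 → M/I/I/I on L4; bus (none); mem=60
  op3 P1: store L6 := 62 → I/M/I/I on L6; bus BusRdX; mem=20
  op4 P1: store L3 := 32 → I/M/I/I on L3; bus BusRdX; mem=90
  op5 P2: load  L3 → I/S/S/I on L3; bus BusRd Flush; mem=32
  op6 P2: load  L0 → I/I/E/I on L0; bus BusRd; mem=80
  op7 P3: load  L5 → I/I/I/E on L5; bus BusRd; mem=0
  op8 P0: store L3 := 62 → M/I/I/I on L3; bus BusRdX; mem=32
  op9 P2: load  L3 → S/I/S/I on L3; bus BusRd Flush; mem=62
  op10 P2: store L3 := 17 → I/I/M/I on L3; bus BusUpgr; mem=62
  op11 P0: store L3 := 92 → M/I/I/I on L3; bus BusRdX Flush; mem=17
  op12 P0: load  L0 → S/I/S/I on L0; bus BusRd; mem=80
  op13 P0: store L3 := 31 → M/I/I/I on L3; bus (none); mem=17
  op14 P0: load  L6 → S/S/I/I on L6; bus BusRd Flush; mem=62
  op15 P1: store L3 := 29 → I/M/I/I on L3; bus BusRdX Flush; mem=31
  op16 P2: load  L6 → S/S/S/I on L6; bus BusRd; mem=62
  op17 P1: store L3 := 50 → I/M/I/I on L3; bus (none); mem=31
  op18 P1: store L3 := 34 → I/M/I/I on L3; bus (none); mem=31
  op19 P1: load  L3 → I/M/I/I on L3; bus (none); mem=31
  op20 P3: store L3 := 37 → I/I/I/M on L3; bus BusRdX Flush; mem=34
  op21 P1: load  L6 → S/S/S/I on L6; bus (none); mem=62
  op22 P3: store L2 := 67 → I/I/I/M on L2; bus BusRdX; mem=10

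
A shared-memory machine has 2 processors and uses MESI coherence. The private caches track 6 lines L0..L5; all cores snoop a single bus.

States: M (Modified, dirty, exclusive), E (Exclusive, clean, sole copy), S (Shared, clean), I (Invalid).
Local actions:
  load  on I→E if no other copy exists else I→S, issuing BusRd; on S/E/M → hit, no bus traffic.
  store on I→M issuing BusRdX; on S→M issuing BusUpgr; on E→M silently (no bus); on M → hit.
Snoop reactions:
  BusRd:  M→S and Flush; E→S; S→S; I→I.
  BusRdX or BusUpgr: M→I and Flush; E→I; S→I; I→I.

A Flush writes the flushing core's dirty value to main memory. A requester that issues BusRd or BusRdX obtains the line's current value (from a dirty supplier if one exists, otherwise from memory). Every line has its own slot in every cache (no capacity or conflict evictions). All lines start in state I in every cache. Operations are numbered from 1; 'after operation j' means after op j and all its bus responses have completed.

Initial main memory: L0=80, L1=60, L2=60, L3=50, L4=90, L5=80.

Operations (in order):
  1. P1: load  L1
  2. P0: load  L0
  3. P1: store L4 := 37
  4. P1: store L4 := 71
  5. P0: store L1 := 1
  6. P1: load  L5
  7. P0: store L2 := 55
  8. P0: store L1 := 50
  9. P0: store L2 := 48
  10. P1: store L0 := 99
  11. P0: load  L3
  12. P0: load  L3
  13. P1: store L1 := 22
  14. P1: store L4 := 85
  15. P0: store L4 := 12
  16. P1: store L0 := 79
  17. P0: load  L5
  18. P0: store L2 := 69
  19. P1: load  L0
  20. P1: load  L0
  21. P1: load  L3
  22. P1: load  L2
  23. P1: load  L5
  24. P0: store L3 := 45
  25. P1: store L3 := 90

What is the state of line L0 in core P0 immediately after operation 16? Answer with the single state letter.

  op1 P1: load  L1 → I/E on L1; bus BusRd; mem=60
  op2 P0: load  L0 → E/I on L0; bus BusRd; mem=80
  op3 P1: store L4 := 37 → I/M on L4; bus BusRdX; mem=90
  op4 P1: store L4 := 71 → I/M on L4; bus (none); mem=90
  op5 P0: store L1 := 1 → M/I on L1; bus BusRdX; mem=60
  op6 P1: load  L5 → I/E on L5; bus BusRd; mem=80
  op7 P0: store L2 := 55 → M/I on L2; bus BusRdX; mem=60
  op8 P0: store L1 := 50 → M/I on L1; bus (none); mem=60
  op9 P0: store L2 := 48 → M/I on L2; bus (none); mem=60
  op10 P1: store L0 := 99 → I/M on L0; bus BusRdX; mem=80
  op11 P0: load  L3 → E/I on L3; bus BusRd; mem=50
  op12 P0: load  L3 → E/I on L3; bus (none); mem=50
  op13 P1: store L1 := 22 → I/M on L1; bus BusRdX Flush; mem=50
  op14 P1: store L4 := 85 → I/M on L4; bus (none); mem=90
  op15 P0: store L4 := 12 → M/I on L4; bus BusRdX Flush; mem=85
  op16 P1: store L0 := 79 → I/M on L0; bus (none); mem=80
  op17 P0: load  L5 → S/S on L5; bus BusRd; mem=80
  op18 P0: store L2 := 69 → M/I on L2; bus (none); mem=60
  op19 P1: load  L0 → I/M on L0; bus (none); mem=80
  op20 P1: load  L0 → I/M on L0; bus (none); mem=80
  op21 P1: load  L3 → S/S on L3; bus BusRd; mem=50
  op22 P1: load  L2 → S/S on L2; bus BusRd Flush; mem=69
  op23 P1: load  L5 → S/S on L5; bus (none); mem=80
  op24 P0: store L3 := 45 → M/I on L3; bus BusUpgr; mem=50
  op25 P1: store L3 := 90 → I/M on L3; bus BusRdX Flush; mem=45

state = I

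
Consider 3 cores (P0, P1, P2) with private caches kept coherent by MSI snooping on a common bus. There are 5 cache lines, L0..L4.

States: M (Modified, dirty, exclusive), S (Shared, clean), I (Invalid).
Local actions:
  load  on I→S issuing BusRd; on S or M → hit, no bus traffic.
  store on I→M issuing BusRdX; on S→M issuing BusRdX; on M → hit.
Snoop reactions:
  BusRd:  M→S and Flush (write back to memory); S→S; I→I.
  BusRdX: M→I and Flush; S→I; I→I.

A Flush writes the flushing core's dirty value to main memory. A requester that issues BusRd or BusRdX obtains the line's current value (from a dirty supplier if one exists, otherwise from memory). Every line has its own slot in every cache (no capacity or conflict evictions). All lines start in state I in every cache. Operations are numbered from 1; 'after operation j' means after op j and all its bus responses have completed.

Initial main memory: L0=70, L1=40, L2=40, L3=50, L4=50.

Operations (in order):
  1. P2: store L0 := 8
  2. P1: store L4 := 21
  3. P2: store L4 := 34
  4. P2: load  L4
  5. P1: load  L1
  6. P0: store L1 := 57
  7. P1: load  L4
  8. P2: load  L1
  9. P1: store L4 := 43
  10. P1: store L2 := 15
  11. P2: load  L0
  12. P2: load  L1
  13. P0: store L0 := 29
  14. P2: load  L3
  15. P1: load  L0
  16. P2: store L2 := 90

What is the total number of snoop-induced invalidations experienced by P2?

invalidations = 2

step 1: P2: store L0 := 8  ⟶  IIM  (L0)  txn=BusRdX  M[L0]=70
step 2: P1: store L4 := 21  ⟶  IMI  (L4)  txn=BusRdX  M[L4]=50
step 3: P2: store L4 := 34  ⟶  IIM  (L4)  txn=BusRdX+Flush  M[L4]=21
step 4: P2: load  L4  ⟶  IIM  (L4)  txn=∅  M[L4]=21
step 5: P1: load  L1  ⟶  ISI  (L1)  txn=BusRd  M[L1]=40
step 6: P0: store L1 := 57  ⟶  MII  (L1)  txn=BusRdX  M[L1]=40
step 7: P1: load  L4  ⟶  ISS  (L4)  txn=BusRd+Flush  M[L4]=34
step 8: P2: load  L1  ⟶  SIS  (L1)  txn=BusRd+Flush  M[L1]=57
step 9: P1: store L4 := 43  ⟶  IMI  (L4)  txn=BusRdX  M[L4]=34
step 10: P1: store L2 := 15  ⟶  IMI  (L2)  txn=BusRdX  M[L2]=40
step 11: P2: load  L0  ⟶  IIM  (L0)  txn=∅  M[L0]=70
step 12: P2: load  L1  ⟶  SIS  (L1)  txn=∅  M[L1]=57
step 13: P0: store L0 := 29  ⟶  MII  (L0)  txn=BusRdX+Flush  M[L0]=8
step 14: P2: load  L3  ⟶  IIS  (L3)  txn=BusRd  M[L3]=50
step 15: P1: load  L0  ⟶  SSI  (L0)  txn=BusRd+Flush  M[L0]=29
step 16: P2: store L2 := 90  ⟶  IIM  (L2)  txn=BusRdX+Flush  M[L2]=15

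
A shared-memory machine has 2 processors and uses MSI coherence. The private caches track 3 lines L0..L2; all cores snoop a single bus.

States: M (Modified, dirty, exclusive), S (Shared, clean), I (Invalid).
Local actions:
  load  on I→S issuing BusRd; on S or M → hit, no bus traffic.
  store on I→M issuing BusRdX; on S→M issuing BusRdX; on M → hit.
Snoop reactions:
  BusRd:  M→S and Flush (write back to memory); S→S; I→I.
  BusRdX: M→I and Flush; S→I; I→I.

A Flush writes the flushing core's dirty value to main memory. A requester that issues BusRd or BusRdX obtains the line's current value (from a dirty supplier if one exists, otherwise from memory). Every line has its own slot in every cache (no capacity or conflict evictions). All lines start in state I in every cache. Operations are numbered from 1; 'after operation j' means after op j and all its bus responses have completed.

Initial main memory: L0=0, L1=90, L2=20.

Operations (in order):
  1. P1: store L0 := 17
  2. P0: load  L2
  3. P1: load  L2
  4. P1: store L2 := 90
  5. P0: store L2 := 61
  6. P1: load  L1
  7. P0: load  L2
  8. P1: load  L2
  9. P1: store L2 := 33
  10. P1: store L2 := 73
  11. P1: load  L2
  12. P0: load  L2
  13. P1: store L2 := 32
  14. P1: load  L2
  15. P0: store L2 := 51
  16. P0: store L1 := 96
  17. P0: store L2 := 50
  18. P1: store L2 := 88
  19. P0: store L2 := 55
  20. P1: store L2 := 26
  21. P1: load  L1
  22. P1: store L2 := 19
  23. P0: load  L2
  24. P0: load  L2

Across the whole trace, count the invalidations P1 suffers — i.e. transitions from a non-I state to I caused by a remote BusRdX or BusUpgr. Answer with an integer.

1. P1: store L0 := 17  bus=[BusRdX]  L0: P0=I P1=M  mem[L0]=0
2. P0: load  L2  bus=[BusRd]  L2: P0=S P1=I  mem[L2]=20
3. P1: load  L2  bus=[BusRd]  L2: P0=S P1=S  mem[L2]=20
4. P1: store L2 := 90  bus=[BusRdX]  L2: P0=I P1=M  mem[L2]=20
5. P0: store L2 := 61  bus=[BusRdX,Flush]  L2: P0=M P1=I  mem[L2]=90
6. P1: load  L1  bus=[BusRd]  L1: P0=I P1=S  mem[L1]=90
7. P0: load  L2  bus=[-]  L2: P0=M P1=I  mem[L2]=90
8. P1: load  L2  bus=[BusRd,Flush]  L2: P0=S P1=S  mem[L2]=61
9. P1: store L2 := 33  bus=[BusRdX]  L2: P0=I P1=M  mem[L2]=61
10. P1: store L2 := 73  bus=[-]  L2: P0=I P1=M  mem[L2]=61
11. P1: load  L2  bus=[-]  L2: P0=I P1=M  mem[L2]=61
12. P0: load  L2  bus=[BusRd,Flush]  L2: P0=S P1=S  mem[L2]=73
13. P1: store L2 := 32  bus=[BusRdX]  L2: P0=I P1=M  mem[L2]=73
14. P1: load  L2  bus=[-]  L2: P0=I P1=M  mem[L2]=73
15. P0: store L2 := 51  bus=[BusRdX,Flush]  L2: P0=M P1=I  mem[L2]=32
16. P0: store L1 := 96  bus=[BusRdX]  L1: P0=M P1=I  mem[L1]=90
17. P0: store L2 := 50  bus=[-]  L2: P0=M P1=I  mem[L2]=32
18. P1: store L2 := 88  bus=[BusRdX,Flush]  L2: P0=I P1=M  mem[L2]=50
19. P0: store L2 := 55  bus=[BusRdX,Flush]  L2: P0=M P1=I  mem[L2]=88
20. P1: store L2 := 26  bus=[BusRdX,Flush]  L2: P0=I P1=M  mem[L2]=55
21. P1: load  L1  bus=[BusRd,Flush]  L1: P0=S P1=S  mem[L1]=96
22. P1: store L2 := 19  bus=[-]  L2: P0=I P1=M  mem[L2]=55
23. P0: load  L2  bus=[BusRd,Flush]  L2: P0=S P1=S  mem[L2]=19
24. P0: load  L2  bus=[-]  L2: P0=S P1=S  mem[L2]=19

invalidations = 4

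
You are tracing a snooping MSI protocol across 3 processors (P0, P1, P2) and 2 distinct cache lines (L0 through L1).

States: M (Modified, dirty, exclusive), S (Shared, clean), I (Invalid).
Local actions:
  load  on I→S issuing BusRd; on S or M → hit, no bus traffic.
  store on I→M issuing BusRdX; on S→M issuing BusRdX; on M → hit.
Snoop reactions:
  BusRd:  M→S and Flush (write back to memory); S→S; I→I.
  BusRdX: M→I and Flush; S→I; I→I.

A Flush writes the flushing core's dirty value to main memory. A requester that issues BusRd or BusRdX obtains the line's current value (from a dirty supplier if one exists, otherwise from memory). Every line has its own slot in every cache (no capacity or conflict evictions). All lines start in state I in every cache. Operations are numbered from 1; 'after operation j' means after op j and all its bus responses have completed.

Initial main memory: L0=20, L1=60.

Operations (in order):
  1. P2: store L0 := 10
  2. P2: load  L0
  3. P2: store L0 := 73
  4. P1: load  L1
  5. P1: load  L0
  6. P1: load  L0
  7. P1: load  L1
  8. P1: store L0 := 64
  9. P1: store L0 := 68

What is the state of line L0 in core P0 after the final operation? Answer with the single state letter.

[1] P2: store L0 := 10 | P0:I, P1:I, P2:M(10) | bus: BusRdX
[2] P2: load  L0 | P0:I, P1:I, P2:M(10) | bus: none
[3] P2: store L0 := 73 | P0:I, P1:I, P2:M(73) | bus: none
[4] P1: load  L1 | P0:I, P1:S(60), P2:I | bus: BusRd
[5] P1: load  L0 | P0:I, P1:S(73), P2:S(73) | bus: BusRd,Flush
[6] P1: load  L0 | P0:I, P1:S(73), P2:S(73) | bus: none
[7] P1: load  L1 | P0:I, P1:S(60), P2:I | bus: none
[8] P1: store L0 := 64 | P0:I, P1:M(64), P2:I | bus: BusRdX
[9] P1: store L0 := 68 | P0:I, P1:M(68), P2:I | bus: none

state = I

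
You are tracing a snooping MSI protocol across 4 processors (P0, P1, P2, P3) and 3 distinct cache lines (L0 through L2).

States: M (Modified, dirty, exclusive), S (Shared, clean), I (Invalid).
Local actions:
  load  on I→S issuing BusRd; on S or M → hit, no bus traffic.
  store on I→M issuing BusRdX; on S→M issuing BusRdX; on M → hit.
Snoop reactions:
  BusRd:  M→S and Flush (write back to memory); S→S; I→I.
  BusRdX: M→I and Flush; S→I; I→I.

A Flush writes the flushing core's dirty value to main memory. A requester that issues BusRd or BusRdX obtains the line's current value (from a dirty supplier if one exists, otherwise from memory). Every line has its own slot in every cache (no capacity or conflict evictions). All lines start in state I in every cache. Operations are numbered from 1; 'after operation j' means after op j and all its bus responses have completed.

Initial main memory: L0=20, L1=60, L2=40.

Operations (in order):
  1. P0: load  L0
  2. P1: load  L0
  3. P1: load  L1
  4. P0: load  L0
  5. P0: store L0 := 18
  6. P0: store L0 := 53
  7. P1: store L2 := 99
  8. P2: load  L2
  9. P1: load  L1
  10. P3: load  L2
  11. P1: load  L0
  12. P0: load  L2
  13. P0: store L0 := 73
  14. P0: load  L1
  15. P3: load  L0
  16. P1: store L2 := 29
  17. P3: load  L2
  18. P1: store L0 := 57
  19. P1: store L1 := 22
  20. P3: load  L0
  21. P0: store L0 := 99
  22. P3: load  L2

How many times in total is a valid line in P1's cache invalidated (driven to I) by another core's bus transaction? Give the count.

step 1: P0: load  L0  ⟶  SIII  (L0)  txn=BusRd  M[L0]=20
step 2: P1: load  L0  ⟶  SSII  (L0)  txn=BusRd  M[L0]=20
step 3: P1: load  L1  ⟶  ISII  (L1)  txn=BusRd  M[L1]=60
step 4: P0: load  L0  ⟶  SSII  (L0)  txn=∅  M[L0]=20
step 5: P0: store L0 := 18  ⟶  MIII  (L0)  txn=BusRdX  M[L0]=20
step 6: P0: store L0 := 53  ⟶  MIII  (L0)  txn=∅  M[L0]=20
step 7: P1: store L2 := 99  ⟶  IMII  (L2)  txn=BusRdX  M[L2]=40
step 8: P2: load  L2  ⟶  ISSI  (L2)  txn=BusRd+Flush  M[L2]=99
step 9: P1: load  L1  ⟶  ISII  (L1)  txn=∅  M[L1]=60
step 10: P3: load  L2  ⟶  ISSS  (L2)  txn=BusRd  M[L2]=99
step 11: P1: load  L0  ⟶  SSII  (L0)  txn=BusRd+Flush  M[L0]=53
step 12: P0: load  L2  ⟶  SSSS  (L2)  txn=BusRd  M[L2]=99
step 13: P0: store L0 := 73  ⟶  MIII  (L0)  txn=BusRdX  M[L0]=53
step 14: P0: load  L1  ⟶  SSII  (L1)  txn=BusRd  M[L1]=60
step 15: P3: load  L0  ⟶  SIIS  (L0)  txn=BusRd+Flush  M[L0]=73
step 16: P1: store L2 := 29  ⟶  IMII  (L2)  txn=BusRdX  M[L2]=99
step 17: P3: load  L2  ⟶  ISIS  (L2)  txn=BusRd+Flush  M[L2]=29
step 18: P1: store L0 := 57  ⟶  IMII  (L0)  txn=BusRdX  M[L0]=73
step 19: P1: store L1 := 22  ⟶  IMII  (L1)  txn=BusRdX  M[L1]=60
step 20: P3: load  L0  ⟶  ISIS  (L0)  txn=BusRd+Flush  M[L0]=57
step 21: P0: store L0 := 99  ⟶  MIII  (L0)  txn=BusRdX  M[L0]=57
step 22: P3: load  L2  ⟶  ISIS  (L2)  txn=∅  M[L2]=29

invalidations = 3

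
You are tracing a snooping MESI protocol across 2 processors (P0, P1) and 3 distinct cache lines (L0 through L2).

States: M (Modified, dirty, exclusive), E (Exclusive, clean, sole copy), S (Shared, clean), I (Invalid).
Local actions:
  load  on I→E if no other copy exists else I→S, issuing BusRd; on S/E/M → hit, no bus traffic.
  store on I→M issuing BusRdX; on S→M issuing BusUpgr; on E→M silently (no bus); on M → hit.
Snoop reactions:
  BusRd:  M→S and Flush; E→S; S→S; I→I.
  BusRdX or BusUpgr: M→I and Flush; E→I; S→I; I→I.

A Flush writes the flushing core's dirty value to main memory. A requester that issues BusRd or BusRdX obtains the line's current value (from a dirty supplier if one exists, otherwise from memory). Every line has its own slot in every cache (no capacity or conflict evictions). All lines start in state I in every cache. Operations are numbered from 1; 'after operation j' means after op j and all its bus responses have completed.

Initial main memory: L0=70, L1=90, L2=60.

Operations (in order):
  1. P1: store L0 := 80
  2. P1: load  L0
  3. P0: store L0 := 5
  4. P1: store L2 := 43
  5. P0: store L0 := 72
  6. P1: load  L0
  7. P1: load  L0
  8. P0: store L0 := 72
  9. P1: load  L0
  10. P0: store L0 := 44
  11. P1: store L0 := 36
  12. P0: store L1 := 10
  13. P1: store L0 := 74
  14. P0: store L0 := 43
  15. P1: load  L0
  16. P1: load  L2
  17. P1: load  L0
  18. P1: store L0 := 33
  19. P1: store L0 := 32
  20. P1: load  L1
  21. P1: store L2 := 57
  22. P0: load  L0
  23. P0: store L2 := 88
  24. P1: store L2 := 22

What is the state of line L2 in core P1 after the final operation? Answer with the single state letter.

state = M

  op1 P1: store L0 := 80 → I/M on L0; bus BusRdX; mem=70
  op2 P1: load  L0 → I/M on L0; bus (none); mem=70
  op3 P0: store L0 := 5 → M/I on L0; bus BusRdX Flush; mem=80
  op4 P1: store L2 := 43 → I/M on L2; bus BusRdX; mem=60
  op5 P0: store L0 := 72 → M/I on L0; bus (none); mem=80
  op6 P1: load  L0 → S/S on L0; bus BusRd Flush; mem=72
  op7 P1: load  L0 → S/S on L0; bus (none); mem=72
  op8 P0: store L0 := 72 → M/I on L0; bus BusUpgr; mem=72
  op9 P1: load  L0 → S/S on L0; bus BusRd Flush; mem=72
  op10 P0: store L0 := 44 → M/I on L0; bus BusUpgr; mem=72
  op11 P1: store L0 := 36 → I/M on L0; bus BusRdX Flush; mem=44
  op12 P0: store L1 := 10 → M/I on L1; bus BusRdX; mem=90
  op13 P1: store L0 := 74 → I/M on L0; bus (none); mem=44
  op14 P0: store L0 := 43 → M/I on L0; bus BusRdX Flush; mem=74
  op15 P1: load  L0 → S/S on L0; bus BusRd Flush; mem=43
  op16 P1: load  L2 → I/M on L2; bus (none); mem=60
  op17 P1: load  L0 → S/S on L0; bus (none); mem=43
  op18 P1: store L0 := 33 → I/M on L0; bus BusUpgr; mem=43
  op19 P1: store L0 := 32 → I/M on L0; bus (none); mem=43
  op20 P1: load  L1 → S/S on L1; bus BusRd Flush; mem=10
  op21 P1: store L2 := 57 → I/M on L2; bus (none); mem=60
  op22 P0: load  L0 → S/S on L0; bus BusRd Flush; mem=32
  op23 P0: store L2 := 88 → M/I on L2; bus BusRdX Flush; mem=57
  op24 P1: store L2 := 22 → I/M on L2; bus BusRdX Flush; mem=88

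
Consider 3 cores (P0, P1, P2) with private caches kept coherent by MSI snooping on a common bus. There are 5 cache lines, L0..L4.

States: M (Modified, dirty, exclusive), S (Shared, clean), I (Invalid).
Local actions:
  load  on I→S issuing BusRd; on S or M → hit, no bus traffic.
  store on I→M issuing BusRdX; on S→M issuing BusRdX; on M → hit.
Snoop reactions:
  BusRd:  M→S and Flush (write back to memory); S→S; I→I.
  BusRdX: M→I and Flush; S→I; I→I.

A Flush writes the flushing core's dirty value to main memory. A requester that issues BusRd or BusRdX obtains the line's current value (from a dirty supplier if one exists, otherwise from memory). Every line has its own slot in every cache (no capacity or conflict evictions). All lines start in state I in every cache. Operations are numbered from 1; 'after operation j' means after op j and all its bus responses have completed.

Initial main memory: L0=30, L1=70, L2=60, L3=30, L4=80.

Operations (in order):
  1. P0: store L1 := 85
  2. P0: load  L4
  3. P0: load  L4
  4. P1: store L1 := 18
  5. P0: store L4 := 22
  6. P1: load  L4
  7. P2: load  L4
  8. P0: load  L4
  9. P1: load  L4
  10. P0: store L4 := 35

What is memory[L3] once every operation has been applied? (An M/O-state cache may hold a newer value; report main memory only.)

memory[L3] = 30

  op1 P0: store L1 := 85 → M/I/I on L1; bus BusRdX; mem=70
  op2 P0: load  L4 → S/I/I on L4; bus BusRd; mem=80
  op3 P0: load  L4 → S/I/I on L4; bus (none); mem=80
  op4 P1: store L1 := 18 → I/M/I on L1; bus BusRdX Flush; mem=85
  op5 P0: store L4 := 22 → M/I/I on L4; bus BusRdX; mem=80
  op6 P1: load  L4 → S/S/I on L4; bus BusRd Flush; mem=22
  op7 P2: load  L4 → S/S/S on L4; bus BusRd; mem=22
  op8 P0: load  L4 → S/S/S on L4; bus (none); mem=22
  op9 P1: load  L4 → S/S/S on L4; bus (none); mem=22
  op10 P0: store L4 := 35 → M/I/I on L4; bus BusRdX; mem=22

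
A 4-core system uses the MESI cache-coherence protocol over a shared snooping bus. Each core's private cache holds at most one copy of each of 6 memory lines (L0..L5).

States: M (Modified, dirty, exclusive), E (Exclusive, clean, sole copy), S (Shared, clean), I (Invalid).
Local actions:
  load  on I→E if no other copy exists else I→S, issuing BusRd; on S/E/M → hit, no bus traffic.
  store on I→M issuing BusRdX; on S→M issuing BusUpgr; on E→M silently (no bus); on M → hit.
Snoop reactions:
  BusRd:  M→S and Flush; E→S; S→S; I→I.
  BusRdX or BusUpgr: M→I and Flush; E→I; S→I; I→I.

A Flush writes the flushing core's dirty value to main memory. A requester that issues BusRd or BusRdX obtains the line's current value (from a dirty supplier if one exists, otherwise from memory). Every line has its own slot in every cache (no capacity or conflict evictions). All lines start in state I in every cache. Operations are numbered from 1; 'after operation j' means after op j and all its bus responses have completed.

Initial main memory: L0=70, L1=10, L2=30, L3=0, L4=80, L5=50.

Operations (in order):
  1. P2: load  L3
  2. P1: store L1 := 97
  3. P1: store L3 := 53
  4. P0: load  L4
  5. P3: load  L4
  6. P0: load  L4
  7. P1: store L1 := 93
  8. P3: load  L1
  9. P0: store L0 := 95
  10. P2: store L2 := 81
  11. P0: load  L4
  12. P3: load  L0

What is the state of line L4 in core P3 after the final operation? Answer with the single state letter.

[1] P2: load  L3 | P0:I, P1:I, P2:E(0), P3:I | bus: BusRd
[2] P1: store L1 := 97 | P0:I, P1:M(97), P2:I, P3:I | bus: BusRdX
[3] P1: store L3 := 53 | P0:I, P1:M(53), P2:I, P3:I | bus: BusRdX
[4] P0: load  L4 | P0:E(80), P1:I, P2:I, P3:I | bus: BusRd
[5] P3: load  L4 | P0:S(80), P1:I, P2:I, P3:S(80) | bus: BusRd
[6] P0: load  L4 | P0:S(80), P1:I, P2:I, P3:S(80) | bus: none
[7] P1: store L1 := 93 | P0:I, P1:M(93), P2:I, P3:I | bus: none
[8] P3: load  L1 | P0:I, P1:S(93), P2:I, P3:S(93) | bus: BusRd,Flush
[9] P0: store L0 := 95 | P0:M(95), P1:I, P2:I, P3:I | bus: BusRdX
[10] P2: store L2 := 81 | P0:I, P1:I, P2:M(81), P3:I | bus: BusRdX
[11] P0: load  L4 | P0:S(80), P1:I, P2:I, P3:S(80) | bus: none
[12] P3: load  L0 | P0:S(95), P1:I, P2:I, P3:S(95) | bus: BusRd,Flush

state = S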